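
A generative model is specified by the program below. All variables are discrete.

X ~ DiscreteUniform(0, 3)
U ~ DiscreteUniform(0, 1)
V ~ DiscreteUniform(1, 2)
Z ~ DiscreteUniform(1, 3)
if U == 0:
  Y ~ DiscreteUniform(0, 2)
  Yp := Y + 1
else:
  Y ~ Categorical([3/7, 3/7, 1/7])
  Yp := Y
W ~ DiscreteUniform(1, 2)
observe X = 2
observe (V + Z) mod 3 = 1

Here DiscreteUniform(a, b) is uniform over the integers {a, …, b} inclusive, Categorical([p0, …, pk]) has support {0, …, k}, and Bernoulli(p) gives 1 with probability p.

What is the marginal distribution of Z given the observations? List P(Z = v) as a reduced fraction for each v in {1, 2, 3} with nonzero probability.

Enumerate traces; 24 have nonzero weight after conditioning:
  (X=2, U=0, V=1, Z=3, Y=0, W=1) weight 1/288
  (X=2, U=0, V=1, Z=3, Y=0, W=2) weight 1/288
  (X=2, U=0, V=1, Z=3, Y=1, W=1) weight 1/288
  (X=2, U=0, V=1, Z=3, Y=1, W=2) weight 1/288
  (X=2, U=0, V=1, Z=3, Y=2, W=1) weight 1/288
  (X=2, U=0, V=1, Z=3, Y=2, W=2) weight 1/288
  (X=2, U=0, V=2, Z=2, Y=0, W=1) weight 1/288
  (X=2, U=0, V=2, Z=2, Y=0, W=2) weight 1/288
  … 16 more
Group by Z:
  weight(Z=2) = 1/24
  weight(Z=3) = 1/24
Total weight = 1/24 + 1/24 = 1/12
P(Z=2 | obs) = 1/24 / 1/12 = 1/2
P(Z=3 | obs) = 1/24 / 1/12 = 1/2

P(Z=2) = 1/2, P(Z=3) = 1/2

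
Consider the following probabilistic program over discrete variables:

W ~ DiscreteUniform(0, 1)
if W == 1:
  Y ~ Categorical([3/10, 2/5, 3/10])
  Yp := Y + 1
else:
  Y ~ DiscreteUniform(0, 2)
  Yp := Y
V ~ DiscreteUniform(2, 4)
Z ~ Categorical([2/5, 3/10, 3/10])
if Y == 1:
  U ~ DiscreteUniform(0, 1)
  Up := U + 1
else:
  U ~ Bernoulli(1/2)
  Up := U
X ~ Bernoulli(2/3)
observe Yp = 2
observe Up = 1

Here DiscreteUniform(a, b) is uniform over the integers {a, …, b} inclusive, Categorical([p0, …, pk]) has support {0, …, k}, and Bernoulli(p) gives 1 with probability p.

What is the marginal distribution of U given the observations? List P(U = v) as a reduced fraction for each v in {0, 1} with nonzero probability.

Enumerate traces; 36 have nonzero weight after conditioning:
  (W=0, Y=2, V=2, Z=0, U=1, X=0) weight 1/270
  (W=0, Y=2, V=2, Z=0, U=1, X=1) weight 1/135
  (W=0, Y=2, V=2, Z=1, U=1, X=0) weight 1/360
  (W=0, Y=2, V=2, Z=1, U=1, X=1) weight 1/180
  (W=0, Y=2, V=2, Z=2, U=1, X=0) weight 1/360
  (W=0, Y=2, V=2, Z=2, U=1, X=1) weight 1/180
  (W=0, Y=2, V=3, Z=0, U=1, X=0) weight 1/270
  (W=0, Y=2, V=3, Z=0, U=1, X=1) weight 1/135
  (W=1, Y=1, V=2, Z=0, U=0, X=0) weight 1/225
  … 27 more
Group by U:
  weight(U=0) = 1/10
  weight(U=1) = 1/12
Total weight = 1/10 + 1/12 = 11/60
P(U=0 | obs) = 1/10 / 11/60 = 6/11
P(U=1 | obs) = 1/12 / 11/60 = 5/11

P(U=0) = 6/11, P(U=1) = 5/11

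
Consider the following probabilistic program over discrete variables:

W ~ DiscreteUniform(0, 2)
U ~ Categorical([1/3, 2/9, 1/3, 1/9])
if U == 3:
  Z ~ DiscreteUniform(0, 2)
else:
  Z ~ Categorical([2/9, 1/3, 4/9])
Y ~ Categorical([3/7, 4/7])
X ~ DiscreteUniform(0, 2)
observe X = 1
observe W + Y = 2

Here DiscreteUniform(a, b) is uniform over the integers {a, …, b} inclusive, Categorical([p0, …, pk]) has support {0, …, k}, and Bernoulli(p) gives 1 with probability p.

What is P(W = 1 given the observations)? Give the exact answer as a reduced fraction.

Enumerate traces; 24 have nonzero weight after conditioning:
  (W=1, U=0, Z=0, Y=1, X=1) weight 8/1701
  (W=1, U=0, Z=1, Y=1, X=1) weight 4/567
  (W=1, U=0, Z=2, Y=1, X=1) weight 16/1701
  (W=1, U=1, Z=0, Y=1, X=1) weight 16/5103
  (W=1, U=1, Z=1, Y=1, X=1) weight 8/1701
  (W=1, U=1, Z=2, Y=1, X=1) weight 32/5103
  (W=1, U=2, Z=0, Y=1, X=1) weight 8/1701
  (W=1, U=2, Z=1, Y=1, X=1) weight 4/567
  (W=2, U=0, Z=0, Y=0, X=1) weight 2/567
  … 15 more
Group by W:
  weight(W=1) = 4/63
  weight(W=2) = 1/21
Total weight = 4/63 + 1/21 = 1/9
P(W=1 | obs) = 4/63 / 1/9 = 4/7
P(W=2 | obs) = 1/21 / 1/9 = 3/7

P(W = 1 | obs) = 4/7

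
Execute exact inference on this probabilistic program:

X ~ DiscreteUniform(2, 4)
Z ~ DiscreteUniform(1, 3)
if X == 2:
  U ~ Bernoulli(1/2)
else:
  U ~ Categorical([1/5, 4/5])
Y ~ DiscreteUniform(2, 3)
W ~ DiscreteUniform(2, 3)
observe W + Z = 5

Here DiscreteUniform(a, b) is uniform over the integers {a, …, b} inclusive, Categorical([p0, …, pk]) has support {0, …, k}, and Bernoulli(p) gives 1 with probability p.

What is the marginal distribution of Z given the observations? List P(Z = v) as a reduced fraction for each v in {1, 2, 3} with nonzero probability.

Enumerate traces; 24 have nonzero weight after conditioning:
  (X=2, Z=2, U=0, Y=2, W=3) weight 1/72
  (X=2, Z=2, U=0, Y=3, W=3) weight 1/72
  (X=2, Z=2, U=1, Y=2, W=3) weight 1/72
  (X=2, Z=2, U=1, Y=3, W=3) weight 1/72
  (X=2, Z=3, U=0, Y=2, W=2) weight 1/72
  (X=2, Z=3, U=0, Y=3, W=2) weight 1/72
  (X=2, Z=3, U=1, Y=2, W=2) weight 1/72
  (X=2, Z=3, U=1, Y=3, W=2) weight 1/72
  … 16 more
Group by Z:
  weight(Z=2) = 1/6
  weight(Z=3) = 1/6
Total weight = 1/6 + 1/6 = 1/3
P(Z=2 | obs) = 1/6 / 1/3 = 1/2
P(Z=3 | obs) = 1/6 / 1/3 = 1/2

P(Z=2) = 1/2, P(Z=3) = 1/2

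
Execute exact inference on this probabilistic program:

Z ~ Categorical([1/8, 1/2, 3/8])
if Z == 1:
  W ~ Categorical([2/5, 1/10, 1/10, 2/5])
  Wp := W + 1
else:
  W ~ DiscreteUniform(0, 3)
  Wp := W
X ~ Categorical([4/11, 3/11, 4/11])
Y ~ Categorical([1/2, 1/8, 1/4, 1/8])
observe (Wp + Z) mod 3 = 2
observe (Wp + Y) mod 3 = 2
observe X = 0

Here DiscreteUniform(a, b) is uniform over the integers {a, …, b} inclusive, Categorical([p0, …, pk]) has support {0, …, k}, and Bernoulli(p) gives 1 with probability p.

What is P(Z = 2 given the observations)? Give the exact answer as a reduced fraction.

P(Z = 2 | obs) = 60/149

Enumerate traces; 6 have nonzero weight after conditioning:
  (Z=0, W=2, X=0, Y=0) weight 1/176
  (Z=0, W=2, X=0, Y=3) weight 1/704
  (Z=1, W=0, X=0, Y=1) weight 1/110
  (Z=1, W=3, X=0, Y=1) weight 1/110
  (Z=2, W=0, X=0, Y=2) weight 3/352
  (Z=2, W=3, X=0, Y=2) weight 3/352
Group by Z:
  weight(Z=0) = 5/704
  weight(Z=1) = 1/55
  weight(Z=2) = 3/176
Total weight = 5/704 + 1/55 + 3/176 = 149/3520
P(Z=0 | obs) = 5/704 / 149/3520 = 25/149
P(Z=1 | obs) = 1/55 / 149/3520 = 64/149
P(Z=2 | obs) = 3/176 / 149/3520 = 60/149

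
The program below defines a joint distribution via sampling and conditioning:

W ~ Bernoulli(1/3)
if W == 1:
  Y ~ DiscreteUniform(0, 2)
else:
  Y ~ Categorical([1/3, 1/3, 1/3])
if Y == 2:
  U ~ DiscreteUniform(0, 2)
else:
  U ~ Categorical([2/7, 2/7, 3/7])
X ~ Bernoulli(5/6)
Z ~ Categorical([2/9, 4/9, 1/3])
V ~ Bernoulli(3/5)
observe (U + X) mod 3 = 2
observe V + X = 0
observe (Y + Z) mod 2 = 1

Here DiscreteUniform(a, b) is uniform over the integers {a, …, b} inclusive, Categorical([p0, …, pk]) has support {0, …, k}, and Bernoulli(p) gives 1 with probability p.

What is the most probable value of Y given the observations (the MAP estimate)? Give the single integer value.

argmax_v P(Y = v | obs) = 1

Enumerate traces; 8 have nonzero weight after conditioning:
  (W=0, Y=0, U=2, X=0, Z=1, V=0) weight 8/2835
  (W=0, Y=1, U=2, X=0, Z=0, V=0) weight 4/2835
  (W=0, Y=1, U=2, X=0, Z=2, V=0) weight 2/945
  (W=0, Y=2, U=2, X=0, Z=1, V=0) weight 8/3645
  (W=1, Y=0, U=2, X=0, Z=1, V=0) weight 4/2835
  (W=1, Y=1, U=2, X=0, Z=0, V=0) weight 2/2835
  (W=1, Y=1, U=2, X=0, Z=2, V=0) weight 1/945
  (W=1, Y=2, U=2, X=0, Z=1, V=0) weight 4/3645
Group by Y:
  weight(Y=0) = 4/945
  weight(Y=1) = 1/189
  weight(Y=2) = 4/1215
Total weight = 4/945 + 1/189 + 4/1215 = 109/8505
P(Y=0 | obs) = 4/945 / 109/8505 = 36/109
P(Y=1 | obs) = 1/189 / 109/8505 = 45/109
P(Y=2 | obs) = 4/1215 / 109/8505 = 28/109
argmax = 1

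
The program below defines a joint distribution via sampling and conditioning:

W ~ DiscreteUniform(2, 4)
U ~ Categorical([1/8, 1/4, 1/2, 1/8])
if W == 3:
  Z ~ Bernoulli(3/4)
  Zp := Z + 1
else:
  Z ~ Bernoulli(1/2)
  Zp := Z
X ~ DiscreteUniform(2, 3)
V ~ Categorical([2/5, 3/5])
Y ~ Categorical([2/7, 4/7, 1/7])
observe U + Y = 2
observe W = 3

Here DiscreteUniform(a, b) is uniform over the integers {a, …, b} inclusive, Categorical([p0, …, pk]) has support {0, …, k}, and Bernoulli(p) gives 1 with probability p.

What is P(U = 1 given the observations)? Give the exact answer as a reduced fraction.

P(U = 1 | obs) = 8/17

Enumerate traces; 24 have nonzero weight after conditioning:
  (W=3, U=0, Z=0, X=2, V=0, Y=2) weight 1/3360
  (W=3, U=0, Z=0, X=2, V=1, Y=2) weight 1/2240
  (W=3, U=0, Z=0, X=3, V=0, Y=2) weight 1/3360
  (W=3, U=0, Z=0, X=3, V=1, Y=2) weight 1/2240
  (W=3, U=0, Z=1, X=2, V=0, Y=2) weight 1/1120
  (W=3, U=0, Z=1, X=2, V=1, Y=2) weight 3/2240
  (W=3, U=0, Z=1, X=3, V=0, Y=2) weight 1/1120
  (W=3, U=0, Z=1, X=3, V=1, Y=2) weight 3/2240
  (W=3, U=1, Z=0, X=2, V=0, Y=1) weight 1/420
  (W=3, U=2, Z=0, X=2, V=0, Y=0) weight 1/420
  … 14 more
Group by U:
  weight(U=0) = 1/168
  weight(U=1) = 1/21
  weight(U=2) = 1/21
Total weight = 1/168 + 1/21 + 1/21 = 17/168
P(U=0 | obs) = 1/168 / 17/168 = 1/17
P(U=1 | obs) = 1/21 / 17/168 = 8/17
P(U=2 | obs) = 1/21 / 17/168 = 8/17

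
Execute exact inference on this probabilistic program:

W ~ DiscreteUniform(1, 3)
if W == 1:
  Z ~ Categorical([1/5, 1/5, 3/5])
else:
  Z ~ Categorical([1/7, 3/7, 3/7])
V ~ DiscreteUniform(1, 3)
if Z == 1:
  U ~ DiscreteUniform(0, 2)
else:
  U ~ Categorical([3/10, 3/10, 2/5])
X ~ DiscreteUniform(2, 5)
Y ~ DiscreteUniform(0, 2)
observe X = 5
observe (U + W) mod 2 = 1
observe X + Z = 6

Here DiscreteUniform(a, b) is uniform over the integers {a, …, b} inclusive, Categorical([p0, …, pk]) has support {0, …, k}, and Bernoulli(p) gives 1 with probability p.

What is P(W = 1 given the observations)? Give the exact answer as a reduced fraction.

Enumerate traces; 45 have nonzero weight after conditioning:
  (W=1, Z=1, V=1, U=0, X=5, Y=0) weight 1/1620
  (W=1, Z=1, V=1, U=0, X=5, Y=1) weight 1/1620
  (W=1, Z=1, V=1, U=0, X=5, Y=2) weight 1/1620
  (W=1, Z=1, V=1, U=2, X=5, Y=0) weight 1/1620
  (W=1, Z=1, V=1, U=2, X=5, Y=1) weight 1/1620
  (W=1, Z=1, V=1, U=2, X=5, Y=2) weight 1/1620
  (W=1, Z=1, V=2, U=0, X=5, Y=0) weight 1/1620
  (W=1, Z=1, V=2, U=0, X=5, Y=1) weight 1/1620
  (W=2, Z=1, V=1, U=1, X=5, Y=0) weight 1/756
  (W=3, Z=1, V=1, U=0, X=5, Y=0) weight 1/756
  … 35 more
Group by W:
  weight(W=1) = 1/90
  weight(W=2) = 1/84
  weight(W=3) = 1/42
Total weight = 1/90 + 1/84 + 1/42 = 59/1260
P(W=1 | obs) = 1/90 / 59/1260 = 14/59
P(W=2 | obs) = 1/84 / 59/1260 = 15/59
P(W=3 | obs) = 1/42 / 59/1260 = 30/59

P(W = 1 | obs) = 14/59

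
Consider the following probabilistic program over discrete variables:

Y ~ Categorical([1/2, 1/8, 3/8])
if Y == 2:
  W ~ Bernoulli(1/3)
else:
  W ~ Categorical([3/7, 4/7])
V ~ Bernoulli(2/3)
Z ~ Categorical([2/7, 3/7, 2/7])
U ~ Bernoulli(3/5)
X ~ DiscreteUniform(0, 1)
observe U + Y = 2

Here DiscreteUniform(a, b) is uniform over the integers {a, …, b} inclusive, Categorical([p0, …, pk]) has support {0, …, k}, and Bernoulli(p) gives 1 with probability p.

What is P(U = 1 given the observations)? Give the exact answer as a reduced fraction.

Enumerate traces; 48 have nonzero weight after conditioning:
  (Y=1, W=0, V=0, Z=0, U=1, X=0) weight 3/1960
  (Y=1, W=0, V=0, Z=0, U=1, X=1) weight 3/1960
  (Y=1, W=0, V=0, Z=1, U=1, X=0) weight 9/3920
  (Y=1, W=0, V=0, Z=1, U=1, X=1) weight 9/3920
  (Y=1, W=0, V=0, Z=2, U=1, X=0) weight 3/1960
  (Y=1, W=0, V=0, Z=2, U=1, X=1) weight 3/1960
  (Y=1, W=0, V=1, Z=0, U=1, X=0) weight 3/980
  (Y=1, W=0, V=1, Z=0, U=1, X=1) weight 3/980
  (Y=2, W=0, V=0, Z=0, U=0, X=0) weight 1/210
  … 39 more
Group by U:
  weight(U=0) = 3/20
  weight(U=1) = 3/40
Total weight = 3/20 + 3/40 = 9/40
P(U=0 | obs) = 3/20 / 9/40 = 2/3
P(U=1 | obs) = 3/40 / 9/40 = 1/3

P(U = 1 | obs) = 1/3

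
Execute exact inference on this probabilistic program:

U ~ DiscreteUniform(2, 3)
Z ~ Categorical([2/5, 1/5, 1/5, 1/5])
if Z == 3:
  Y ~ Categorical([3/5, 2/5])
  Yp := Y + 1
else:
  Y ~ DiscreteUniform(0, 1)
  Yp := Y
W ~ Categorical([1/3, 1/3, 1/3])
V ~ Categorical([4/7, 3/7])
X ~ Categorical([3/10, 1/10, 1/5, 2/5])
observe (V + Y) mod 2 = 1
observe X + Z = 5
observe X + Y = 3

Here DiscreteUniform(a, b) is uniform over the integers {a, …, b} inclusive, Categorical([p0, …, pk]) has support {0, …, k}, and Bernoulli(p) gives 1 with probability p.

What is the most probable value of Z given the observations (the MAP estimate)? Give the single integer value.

Enumerate traces; 12 have nonzero weight after conditioning:
  (U=2, Z=2, Y=0, W=0, V=1, X=3) weight 1/350
  (U=2, Z=2, Y=0, W=1, V=1, X=3) weight 1/350
  (U=2, Z=2, Y=0, W=2, V=1, X=3) weight 1/350
  (U=2, Z=3, Y=1, W=0, V=0, X=2) weight 4/2625
  (U=2, Z=3, Y=1, W=1, V=0, X=2) weight 4/2625
  (U=2, Z=3, Y=1, W=2, V=0, X=2) weight 4/2625
  (U=3, Z=2, Y=0, W=0, V=1, X=3) weight 1/350
  (U=3, Z=2, Y=0, W=1, V=1, X=3) weight 1/350
  … 4 more
Group by Z:
  weight(Z=2) = 3/175
  weight(Z=3) = 8/875
Total weight = 3/175 + 8/875 = 23/875
P(Z=2 | obs) = 3/175 / 23/875 = 15/23
P(Z=3 | obs) = 8/875 / 23/875 = 8/23
argmax = 2

argmax_v P(Z = v | obs) = 2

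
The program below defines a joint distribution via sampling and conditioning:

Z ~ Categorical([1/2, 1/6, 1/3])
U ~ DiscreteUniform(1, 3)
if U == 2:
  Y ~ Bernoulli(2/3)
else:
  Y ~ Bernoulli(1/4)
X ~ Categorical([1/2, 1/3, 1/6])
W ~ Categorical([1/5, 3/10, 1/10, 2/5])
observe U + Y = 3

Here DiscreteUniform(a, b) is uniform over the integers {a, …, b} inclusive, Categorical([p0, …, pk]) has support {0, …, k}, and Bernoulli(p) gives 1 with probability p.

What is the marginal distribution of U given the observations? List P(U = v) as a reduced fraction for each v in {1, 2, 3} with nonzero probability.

Enumerate traces; 72 have nonzero weight after conditioning:
  (Z=0, U=2, Y=1, X=0, W=0) weight 1/90
  (Z=0, U=2, Y=1, X=0, W=1) weight 1/60
  (Z=0, U=2, Y=1, X=0, W=2) weight 1/180
  (Z=0, U=2, Y=1, X=0, W=3) weight 1/45
  (Z=0, U=2, Y=1, X=1, W=0) weight 1/135
  (Z=0, U=2, Y=1, X=1, W=1) weight 1/90
  (Z=0, U=2, Y=1, X=1, W=2) weight 1/270
  (Z=0, U=2, Y=1, X=1, W=3) weight 2/135
  (Z=0, U=3, Y=0, X=0, W=0) weight 1/80
  … 63 more
Group by U:
  weight(U=2) = 2/9
  weight(U=3) = 1/4
Total weight = 2/9 + 1/4 = 17/36
P(U=2 | obs) = 2/9 / 17/36 = 8/17
P(U=3 | obs) = 1/4 / 17/36 = 9/17

P(U=2) = 8/17, P(U=3) = 9/17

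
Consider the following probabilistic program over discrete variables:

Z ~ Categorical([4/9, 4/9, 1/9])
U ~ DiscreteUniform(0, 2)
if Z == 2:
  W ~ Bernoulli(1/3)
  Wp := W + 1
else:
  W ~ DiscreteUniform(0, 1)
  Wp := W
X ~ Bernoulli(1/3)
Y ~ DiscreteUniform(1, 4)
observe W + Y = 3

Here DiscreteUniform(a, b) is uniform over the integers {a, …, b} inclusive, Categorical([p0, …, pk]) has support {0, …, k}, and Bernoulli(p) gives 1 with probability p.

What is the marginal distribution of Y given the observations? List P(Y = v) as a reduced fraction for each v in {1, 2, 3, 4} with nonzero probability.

P(Y=2) = 13/27, P(Y=3) = 14/27

Enumerate traces; 36 have nonzero weight after conditioning:
  (Z=0, U=0, W=0, X=0, Y=3) weight 1/81
  (Z=0, U=0, W=0, X=1, Y=3) weight 1/162
  (Z=0, U=0, W=1, X=0, Y=2) weight 1/81
  (Z=0, U=0, W=1, X=1, Y=2) weight 1/162
  (Z=0, U=1, W=0, X=0, Y=3) weight 1/81
  (Z=0, U=1, W=0, X=1, Y=3) weight 1/162
  (Z=0, U=1, W=1, X=0, Y=2) weight 1/81
  (Z=0, U=1, W=1, X=1, Y=2) weight 1/162
  … 28 more
Group by Y:
  weight(Y=2) = 13/108
  weight(Y=3) = 7/54
Total weight = 13/108 + 7/54 = 1/4
P(Y=2 | obs) = 13/108 / 1/4 = 13/27
P(Y=3 | obs) = 7/54 / 1/4 = 14/27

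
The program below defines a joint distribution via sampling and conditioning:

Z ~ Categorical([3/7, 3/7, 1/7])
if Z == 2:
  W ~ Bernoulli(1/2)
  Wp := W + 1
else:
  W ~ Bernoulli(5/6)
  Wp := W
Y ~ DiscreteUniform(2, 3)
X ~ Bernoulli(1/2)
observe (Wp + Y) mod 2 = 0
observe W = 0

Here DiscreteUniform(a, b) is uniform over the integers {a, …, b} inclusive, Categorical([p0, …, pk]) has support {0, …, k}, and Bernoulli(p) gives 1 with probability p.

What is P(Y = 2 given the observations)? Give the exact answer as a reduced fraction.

Enumerate traces; 6 have nonzero weight after conditioning:
  (Z=0, W=0, Y=2, X=0) weight 1/56
  (Z=0, W=0, Y=2, X=1) weight 1/56
  (Z=1, W=0, Y=2, X=0) weight 1/56
  (Z=1, W=0, Y=2, X=1) weight 1/56
  (Z=2, W=0, Y=3, X=0) weight 1/56
  (Z=2, W=0, Y=3, X=1) weight 1/56
Group by Y:
  weight(Y=2) = 1/14
  weight(Y=3) = 1/28
Total weight = 1/14 + 1/28 = 3/28
P(Y=2 | obs) = 1/14 / 3/28 = 2/3
P(Y=3 | obs) = 1/28 / 3/28 = 1/3

P(Y = 2 | obs) = 2/3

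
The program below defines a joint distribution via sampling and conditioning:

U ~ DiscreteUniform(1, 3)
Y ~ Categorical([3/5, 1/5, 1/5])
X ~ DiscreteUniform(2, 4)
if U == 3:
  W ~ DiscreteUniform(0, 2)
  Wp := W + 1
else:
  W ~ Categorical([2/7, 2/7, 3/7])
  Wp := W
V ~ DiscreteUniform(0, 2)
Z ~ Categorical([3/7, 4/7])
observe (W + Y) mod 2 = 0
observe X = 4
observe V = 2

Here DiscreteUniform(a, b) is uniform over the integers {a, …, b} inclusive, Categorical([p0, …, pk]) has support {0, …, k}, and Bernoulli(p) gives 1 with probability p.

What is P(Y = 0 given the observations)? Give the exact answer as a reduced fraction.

P(Y = 0 | obs) = 44/65

Enumerate traces; 30 have nonzero weight after conditioning:
  (U=1, Y=0, X=4, W=0, V=2, Z=0) weight 2/735
  (U=1, Y=0, X=4, W=0, V=2, Z=1) weight 8/2205
  (U=1, Y=0, X=4, W=2, V=2, Z=0) weight 1/245
  (U=1, Y=0, X=4, W=2, V=2, Z=1) weight 4/735
  (U=1, Y=1, X=4, W=1, V=2, Z=0) weight 2/2205
  (U=1, Y=1, X=4, W=1, V=2, Z=1) weight 8/6615
  (U=1, Y=2, X=4, W=0, V=2, Z=0) weight 2/2205
  (U=1, Y=2, X=4, W=0, V=2, Z=1) weight 8/6615
  … 22 more
Group by Y:
  weight(Y=0) = 44/945
  weight(Y=1) = 19/2835
  weight(Y=2) = 44/2835
Total weight = 44/945 + 19/2835 + 44/2835 = 13/189
P(Y=0 | obs) = 44/945 / 13/189 = 44/65
P(Y=1 | obs) = 19/2835 / 13/189 = 19/195
P(Y=2 | obs) = 44/2835 / 13/189 = 44/195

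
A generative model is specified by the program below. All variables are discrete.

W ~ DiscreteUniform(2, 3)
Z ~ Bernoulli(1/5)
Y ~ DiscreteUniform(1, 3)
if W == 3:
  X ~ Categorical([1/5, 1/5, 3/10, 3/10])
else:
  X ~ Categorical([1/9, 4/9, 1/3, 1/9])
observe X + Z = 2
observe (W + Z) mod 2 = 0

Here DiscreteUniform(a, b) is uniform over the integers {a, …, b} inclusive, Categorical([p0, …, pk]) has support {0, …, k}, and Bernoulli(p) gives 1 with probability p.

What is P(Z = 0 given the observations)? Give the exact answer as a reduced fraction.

P(Z = 0 | obs) = 20/23

Enumerate traces; 6 have nonzero weight after conditioning:
  (W=2, Z=0, Y=1, X=2) weight 2/45
  (W=2, Z=0, Y=2, X=2) weight 2/45
  (W=2, Z=0, Y=3, X=2) weight 2/45
  (W=3, Z=1, Y=1, X=1) weight 1/150
  (W=3, Z=1, Y=2, X=1) weight 1/150
  (W=3, Z=1, Y=3, X=1) weight 1/150
Group by Z:
  weight(Z=0) = 2/15
  weight(Z=1) = 1/50
Total weight = 2/15 + 1/50 = 23/150
P(Z=0 | obs) = 2/15 / 23/150 = 20/23
P(Z=1 | obs) = 1/50 / 23/150 = 3/23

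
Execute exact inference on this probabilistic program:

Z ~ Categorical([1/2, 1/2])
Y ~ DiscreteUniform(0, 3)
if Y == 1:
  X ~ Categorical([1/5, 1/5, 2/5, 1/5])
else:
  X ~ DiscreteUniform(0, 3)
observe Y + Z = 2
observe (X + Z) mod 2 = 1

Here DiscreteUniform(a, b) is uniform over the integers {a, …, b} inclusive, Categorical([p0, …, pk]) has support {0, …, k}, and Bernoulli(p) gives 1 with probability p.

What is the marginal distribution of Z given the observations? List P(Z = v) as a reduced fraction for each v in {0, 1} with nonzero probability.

Enumerate traces; 4 have nonzero weight after conditioning:
  (Z=0, Y=2, X=1) weight 1/32
  (Z=0, Y=2, X=3) weight 1/32
  (Z=1, Y=1, X=0) weight 1/40
  (Z=1, Y=1, X=2) weight 1/20
Group by Z:
  weight(Z=0) = 1/16
  weight(Z=1) = 3/40
Total weight = 1/16 + 3/40 = 11/80
P(Z=0 | obs) = 1/16 / 11/80 = 5/11
P(Z=1 | obs) = 3/40 / 11/80 = 6/11

P(Z=0) = 5/11, P(Z=1) = 6/11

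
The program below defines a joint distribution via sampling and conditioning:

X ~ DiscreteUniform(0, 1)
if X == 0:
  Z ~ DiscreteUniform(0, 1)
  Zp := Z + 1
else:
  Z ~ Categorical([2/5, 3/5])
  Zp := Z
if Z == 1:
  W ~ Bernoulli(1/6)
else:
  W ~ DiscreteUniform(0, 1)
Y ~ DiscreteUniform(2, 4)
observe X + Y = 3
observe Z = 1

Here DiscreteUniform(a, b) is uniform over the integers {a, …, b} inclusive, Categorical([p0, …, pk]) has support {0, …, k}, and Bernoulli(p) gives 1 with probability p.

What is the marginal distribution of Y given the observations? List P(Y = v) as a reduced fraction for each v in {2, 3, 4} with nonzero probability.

Enumerate traces; 4 have nonzero weight after conditioning:
  (X=0, Z=1, W=0, Y=3) weight 5/72
  (X=0, Z=1, W=1, Y=3) weight 1/72
  (X=1, Z=1, W=0, Y=2) weight 1/12
  (X=1, Z=1, W=1, Y=2) weight 1/60
Group by Y:
  weight(Y=2) = 1/10
  weight(Y=3) = 1/12
Total weight = 1/10 + 1/12 = 11/60
P(Y=2 | obs) = 1/10 / 11/60 = 6/11
P(Y=3 | obs) = 1/12 / 11/60 = 5/11

P(Y=2) = 6/11, P(Y=3) = 5/11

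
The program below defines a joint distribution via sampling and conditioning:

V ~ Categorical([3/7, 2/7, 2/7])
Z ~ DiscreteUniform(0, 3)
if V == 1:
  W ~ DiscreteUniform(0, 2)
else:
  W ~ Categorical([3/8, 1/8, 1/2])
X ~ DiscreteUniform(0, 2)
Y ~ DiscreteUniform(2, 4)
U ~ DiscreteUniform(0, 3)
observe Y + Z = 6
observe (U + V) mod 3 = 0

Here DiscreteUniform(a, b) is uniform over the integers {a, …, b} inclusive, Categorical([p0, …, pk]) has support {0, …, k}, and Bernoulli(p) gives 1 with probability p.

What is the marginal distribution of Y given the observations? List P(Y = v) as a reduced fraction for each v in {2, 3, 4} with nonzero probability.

Enumerate traces; 72 have nonzero weight after conditioning:
  (V=0, Z=2, W=0, X=0, Y=4, U=0) weight 1/896
  (V=0, Z=2, W=0, X=0, Y=4, U=3) weight 1/896
  (V=0, Z=2, W=0, X=1, Y=4, U=0) weight 1/896
  (V=0, Z=2, W=0, X=1, Y=4, U=3) weight 1/896
  (V=0, Z=2, W=0, X=2, Y=4, U=0) weight 1/896
  (V=0, Z=2, W=0, X=2, Y=4, U=3) weight 1/896
  (V=0, Z=2, W=1, X=0, Y=4, U=0) weight 1/2688
  (V=0, Z=2, W=1, X=0, Y=4, U=3) weight 1/2688
  (V=0, Z=3, W=0, X=0, Y=3, U=0) weight 1/896
  … 63 more
Group by Y:
  weight(Y=3) = 5/168
  weight(Y=4) = 5/168
Total weight = 5/168 + 5/168 = 5/84
P(Y=3 | obs) = 5/168 / 5/84 = 1/2
P(Y=4 | obs) = 5/168 / 5/84 = 1/2

P(Y=3) = 1/2, P(Y=4) = 1/2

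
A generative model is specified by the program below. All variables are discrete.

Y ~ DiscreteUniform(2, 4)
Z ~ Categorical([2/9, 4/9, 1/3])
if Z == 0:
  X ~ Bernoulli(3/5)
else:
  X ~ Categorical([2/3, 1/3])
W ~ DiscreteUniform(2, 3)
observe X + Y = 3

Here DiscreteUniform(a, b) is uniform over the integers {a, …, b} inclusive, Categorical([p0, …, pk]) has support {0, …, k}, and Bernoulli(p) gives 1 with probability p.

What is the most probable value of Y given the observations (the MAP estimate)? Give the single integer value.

Enumerate traces; 12 have nonzero weight after conditioning:
  (Y=2, Z=0, X=1, W=2) weight 1/45
  (Y=2, Z=0, X=1, W=3) weight 1/45
  (Y=2, Z=1, X=1, W=2) weight 2/81
  (Y=2, Z=1, X=1, W=3) weight 2/81
  (Y=2, Z=2, X=1, W=2) weight 1/54
  (Y=2, Z=2, X=1, W=3) weight 1/54
  (Y=3, Z=0, X=0, W=2) weight 2/135
  (Y=3, Z=0, X=0, W=3) weight 2/135
  … 4 more
Group by Y:
  weight(Y=2) = 53/405
  weight(Y=3) = 82/405
Total weight = 53/405 + 82/405 = 1/3
P(Y=2 | obs) = 53/405 / 1/3 = 53/135
P(Y=3 | obs) = 82/405 / 1/3 = 82/135
argmax = 3

argmax_v P(Y = v | obs) = 3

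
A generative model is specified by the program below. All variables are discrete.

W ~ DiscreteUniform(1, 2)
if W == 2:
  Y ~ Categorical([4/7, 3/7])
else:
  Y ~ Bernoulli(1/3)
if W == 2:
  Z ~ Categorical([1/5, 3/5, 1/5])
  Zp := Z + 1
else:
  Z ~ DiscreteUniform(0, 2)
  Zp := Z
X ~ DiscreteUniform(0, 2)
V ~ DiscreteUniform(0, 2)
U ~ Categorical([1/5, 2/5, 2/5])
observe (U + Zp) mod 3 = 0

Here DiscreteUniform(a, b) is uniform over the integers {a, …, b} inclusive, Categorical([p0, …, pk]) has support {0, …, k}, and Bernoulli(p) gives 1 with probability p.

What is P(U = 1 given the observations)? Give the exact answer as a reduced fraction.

P(U = 1 | obs) = 7/13

Enumerate traces; 108 have nonzero weight after conditioning:
  (W=1, Y=0, Z=0, X=0, V=0, U=0) weight 1/405
  (W=1, Y=0, Z=0, X=0, V=1, U=0) weight 1/405
  (W=1, Y=0, Z=0, X=0, V=2, U=0) weight 1/405
  (W=1, Y=0, Z=0, X=1, V=0, U=0) weight 1/405
  (W=1, Y=0, Z=0, X=1, V=1, U=0) weight 1/405
  (W=1, Y=0, Z=0, X=1, V=2, U=0) weight 1/405
  (W=1, Y=0, Z=0, X=2, V=0, U=0) weight 1/405
  (W=1, Y=0, Z=0, X=2, V=1, U=0) weight 1/405
  (W=1, Y=0, Z=1, X=0, V=0, U=2) weight 2/405
  (W=1, Y=0, Z=2, X=0, V=0, U=1) weight 2/405
  … 98 more
Group by U:
  weight(U=0) = 4/75
  weight(U=1) = 14/75
  weight(U=2) = 8/75
Total weight = 4/75 + 14/75 + 8/75 = 26/75
P(U=0 | obs) = 4/75 / 26/75 = 2/13
P(U=1 | obs) = 14/75 / 26/75 = 7/13
P(U=2 | obs) = 8/75 / 26/75 = 4/13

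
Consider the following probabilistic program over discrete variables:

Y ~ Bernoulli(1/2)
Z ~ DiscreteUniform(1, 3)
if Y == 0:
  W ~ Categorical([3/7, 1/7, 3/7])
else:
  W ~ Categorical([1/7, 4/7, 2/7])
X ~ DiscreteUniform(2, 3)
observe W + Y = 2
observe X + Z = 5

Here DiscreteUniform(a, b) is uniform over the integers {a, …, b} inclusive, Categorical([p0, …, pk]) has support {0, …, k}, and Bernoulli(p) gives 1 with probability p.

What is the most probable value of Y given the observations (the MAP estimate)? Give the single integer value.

argmax_v P(Y = v | obs) = 1

Enumerate traces; 4 have nonzero weight after conditioning:
  (Y=0, Z=2, W=2, X=3) weight 1/28
  (Y=0, Z=3, W=2, X=2) weight 1/28
  (Y=1, Z=2, W=1, X=3) weight 1/21
  (Y=1, Z=3, W=1, X=2) weight 1/21
Group by Y:
  weight(Y=0) = 1/14
  weight(Y=1) = 2/21
Total weight = 1/14 + 2/21 = 1/6
P(Y=0 | obs) = 1/14 / 1/6 = 3/7
P(Y=1 | obs) = 2/21 / 1/6 = 4/7
argmax = 1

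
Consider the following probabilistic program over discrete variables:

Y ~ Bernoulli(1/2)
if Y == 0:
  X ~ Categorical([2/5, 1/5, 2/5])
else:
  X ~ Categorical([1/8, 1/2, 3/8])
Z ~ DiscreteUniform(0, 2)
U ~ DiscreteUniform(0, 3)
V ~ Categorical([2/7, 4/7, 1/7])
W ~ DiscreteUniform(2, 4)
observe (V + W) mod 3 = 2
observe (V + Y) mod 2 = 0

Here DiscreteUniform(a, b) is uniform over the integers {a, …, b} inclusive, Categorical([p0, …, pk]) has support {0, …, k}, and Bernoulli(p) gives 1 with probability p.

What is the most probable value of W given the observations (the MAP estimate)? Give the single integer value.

argmax_v P(W = v | obs) = 4

Enumerate traces; 108 have nonzero weight after conditioning:
  (Y=0, X=0, Z=0, U=0, V=0, W=2) weight 1/630
  (Y=0, X=0, Z=0, U=0, V=2, W=3) weight 1/1260
  (Y=0, X=0, Z=0, U=1, V=0, W=2) weight 1/630
  (Y=0, X=0, Z=0, U=1, V=2, W=3) weight 1/1260
  (Y=0, X=0, Z=0, U=2, V=0, W=2) weight 1/630
  (Y=0, X=0, Z=0, U=2, V=2, W=3) weight 1/1260
  (Y=0, X=0, Z=0, U=3, V=0, W=2) weight 1/630
  (Y=0, X=0, Z=0, U=3, V=2, W=3) weight 1/1260
  (Y=1, X=0, Z=0, U=0, V=1, W=4) weight 1/1008
  … 99 more
Group by W:
  weight(W=2) = 1/21
  weight(W=3) = 1/42
  weight(W=4) = 2/21
Total weight = 1/21 + 1/42 + 2/21 = 1/6
P(W=2 | obs) = 1/21 / 1/6 = 2/7
P(W=3 | obs) = 1/42 / 1/6 = 1/7
P(W=4 | obs) = 2/21 / 1/6 = 4/7
argmax = 4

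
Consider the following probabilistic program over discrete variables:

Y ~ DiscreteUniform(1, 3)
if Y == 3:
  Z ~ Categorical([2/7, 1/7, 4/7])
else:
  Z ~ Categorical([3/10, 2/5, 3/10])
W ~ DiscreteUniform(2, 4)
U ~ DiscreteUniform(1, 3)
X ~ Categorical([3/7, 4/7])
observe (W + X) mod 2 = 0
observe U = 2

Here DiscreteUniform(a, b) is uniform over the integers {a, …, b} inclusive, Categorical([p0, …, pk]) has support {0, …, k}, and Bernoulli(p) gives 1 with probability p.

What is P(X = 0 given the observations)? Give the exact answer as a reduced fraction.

Enumerate traces; 27 have nonzero weight after conditioning:
  (Y=1, Z=0, W=2, U=2, X=0) weight 1/210
  (Y=1, Z=0, W=3, U=2, X=1) weight 2/315
  (Y=1, Z=0, W=4, U=2, X=0) weight 1/210
  (Y=1, Z=1, W=2, U=2, X=0) weight 2/315
  (Y=1, Z=1, W=3, U=2, X=1) weight 8/945
  (Y=1, Z=1, W=4, U=2, X=0) weight 2/315
  (Y=1, Z=2, W=2, U=2, X=0) weight 1/210
  (Y=1, Z=2, W=3, U=2, X=1) weight 2/315
  … 19 more
Group by X:
  weight(X=0) = 2/21
  weight(X=1) = 4/63
Total weight = 2/21 + 4/63 = 10/63
P(X=0 | obs) = 2/21 / 10/63 = 3/5
P(X=1 | obs) = 4/63 / 10/63 = 2/5

P(X = 0 | obs) = 3/5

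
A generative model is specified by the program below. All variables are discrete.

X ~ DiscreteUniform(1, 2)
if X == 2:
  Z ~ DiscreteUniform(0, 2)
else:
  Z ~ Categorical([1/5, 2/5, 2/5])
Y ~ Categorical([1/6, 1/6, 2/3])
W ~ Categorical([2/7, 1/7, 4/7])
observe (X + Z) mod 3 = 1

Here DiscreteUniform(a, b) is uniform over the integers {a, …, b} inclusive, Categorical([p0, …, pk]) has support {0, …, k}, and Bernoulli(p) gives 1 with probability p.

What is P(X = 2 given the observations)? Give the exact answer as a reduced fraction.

P(X = 2 | obs) = 5/8

Enumerate traces; 18 have nonzero weight after conditioning:
  (X=1, Z=0, Y=0, W=0) weight 1/210
  (X=1, Z=0, Y=0, W=1) weight 1/420
  (X=1, Z=0, Y=0, W=2) weight 1/105
  (X=1, Z=0, Y=1, W=0) weight 1/210
  (X=1, Z=0, Y=1, W=1) weight 1/420
  (X=1, Z=0, Y=1, W=2) weight 1/105
  (X=1, Z=0, Y=2, W=0) weight 2/105
  (X=1, Z=0, Y=2, W=1) weight 1/105
  (X=2, Z=2, Y=0, W=0) weight 1/126
  … 9 more
Group by X:
  weight(X=1) = 1/10
  weight(X=2) = 1/6
Total weight = 1/10 + 1/6 = 4/15
P(X=1 | obs) = 1/10 / 4/15 = 3/8
P(X=2 | obs) = 1/6 / 4/15 = 5/8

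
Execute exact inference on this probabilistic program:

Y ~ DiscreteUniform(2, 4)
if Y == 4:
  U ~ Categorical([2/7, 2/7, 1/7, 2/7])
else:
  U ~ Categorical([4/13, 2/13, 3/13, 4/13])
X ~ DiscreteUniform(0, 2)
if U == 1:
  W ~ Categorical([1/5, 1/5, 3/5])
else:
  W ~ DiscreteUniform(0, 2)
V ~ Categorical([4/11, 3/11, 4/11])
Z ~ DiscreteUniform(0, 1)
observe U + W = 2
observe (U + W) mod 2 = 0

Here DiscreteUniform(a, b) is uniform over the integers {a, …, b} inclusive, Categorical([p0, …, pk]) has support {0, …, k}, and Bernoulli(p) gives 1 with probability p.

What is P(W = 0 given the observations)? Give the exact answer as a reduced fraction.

Enumerate traces; 162 have nonzero weight after conditioning:
  (Y=2, U=0, X=0, W=2, V=0, Z=0) weight 8/3861
  (Y=2, U=0, X=0, W=2, V=0, Z=1) weight 8/3861
  (Y=2, U=0, X=0, W=2, V=1, Z=0) weight 2/1287
  (Y=2, U=0, X=0, W=2, V=1, Z=1) weight 2/1287
  (Y=2, U=0, X=0, W=2, V=2, Z=0) weight 8/3861
  (Y=2, U=0, X=0, W=2, V=2, Z=1) weight 8/3861
  (Y=2, U=0, X=1, W=2, V=0, Z=0) weight 8/3861
  (Y=2, U=0, X=1, W=2, V=0, Z=1) weight 8/3861
  (Y=2, U=1, X=0, W=1, V=0, Z=0) weight 4/6435
  (Y=2, U=2, X=0, W=0, V=0, Z=0) weight 2/1287
  … 152 more
Group by W:
  weight(W=0) = 55/819
  weight(W=1) = 18/455
  weight(W=2) = 82/819
Total weight = 55/819 + 18/455 + 82/819 = 121/585
P(W=0 | obs) = 55/819 / 121/585 = 25/77
P(W=1 | obs) = 18/455 / 121/585 = 162/847
P(W=2 | obs) = 82/819 / 121/585 = 410/847

P(W = 0 | obs) = 25/77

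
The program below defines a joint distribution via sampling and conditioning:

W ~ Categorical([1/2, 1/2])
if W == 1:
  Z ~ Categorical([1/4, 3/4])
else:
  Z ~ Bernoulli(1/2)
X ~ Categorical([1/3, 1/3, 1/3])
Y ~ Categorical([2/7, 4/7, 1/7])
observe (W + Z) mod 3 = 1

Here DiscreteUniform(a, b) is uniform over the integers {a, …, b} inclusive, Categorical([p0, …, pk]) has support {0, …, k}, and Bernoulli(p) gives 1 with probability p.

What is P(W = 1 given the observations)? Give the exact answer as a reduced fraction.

P(W = 1 | obs) = 1/3

Enumerate traces; 18 have nonzero weight after conditioning:
  (W=0, Z=1, X=0, Y=0) weight 1/42
  (W=0, Z=1, X=0, Y=1) weight 1/21
  (W=0, Z=1, X=0, Y=2) weight 1/84
  (W=0, Z=1, X=1, Y=0) weight 1/42
  (W=0, Z=1, X=1, Y=1) weight 1/21
  (W=0, Z=1, X=1, Y=2) weight 1/84
  (W=0, Z=1, X=2, Y=0) weight 1/42
  (W=0, Z=1, X=2, Y=1) weight 1/21
  (W=1, Z=0, X=0, Y=0) weight 1/84
  … 9 more
Group by W:
  weight(W=0) = 1/4
  weight(W=1) = 1/8
Total weight = 1/4 + 1/8 = 3/8
P(W=0 | obs) = 1/4 / 3/8 = 2/3
P(W=1 | obs) = 1/8 / 3/8 = 1/3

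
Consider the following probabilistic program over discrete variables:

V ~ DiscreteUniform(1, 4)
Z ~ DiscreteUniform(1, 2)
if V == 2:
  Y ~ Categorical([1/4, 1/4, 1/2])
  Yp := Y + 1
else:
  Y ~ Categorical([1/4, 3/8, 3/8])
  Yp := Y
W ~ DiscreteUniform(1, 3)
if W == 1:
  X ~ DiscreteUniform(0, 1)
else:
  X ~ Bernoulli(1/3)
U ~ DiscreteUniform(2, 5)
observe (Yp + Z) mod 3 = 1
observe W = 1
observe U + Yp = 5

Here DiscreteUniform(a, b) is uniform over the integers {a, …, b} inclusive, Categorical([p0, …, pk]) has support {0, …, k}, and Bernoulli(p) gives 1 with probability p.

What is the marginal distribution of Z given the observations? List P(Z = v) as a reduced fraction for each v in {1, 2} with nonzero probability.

P(Z=1) = 10/21, P(Z=2) = 11/21

Enumerate traces; 16 have nonzero weight after conditioning:
  (V=1, Z=1, Y=0, W=1, X=0, U=5) weight 1/768
  (V=1, Z=1, Y=0, W=1, X=1, U=5) weight 1/768
  (V=1, Z=2, Y=2, W=1, X=0, U=3) weight 1/512
  (V=1, Z=2, Y=2, W=1, X=1, U=3) weight 1/512
  (V=2, Z=1, Y=2, W=1, X=0, U=2) weight 1/384
  (V=2, Z=1, Y=2, W=1, X=1, U=2) weight 1/384
  (V=2, Z=2, Y=1, W=1, X=0, U=3) weight 1/768
  (V=2, Z=2, Y=1, W=1, X=1, U=3) weight 1/768
  … 8 more
Group by Z:
  weight(Z=1) = 5/384
  weight(Z=2) = 11/768
Total weight = 5/384 + 11/768 = 7/256
P(Z=1 | obs) = 5/384 / 7/256 = 10/21
P(Z=2 | obs) = 11/768 / 7/256 = 11/21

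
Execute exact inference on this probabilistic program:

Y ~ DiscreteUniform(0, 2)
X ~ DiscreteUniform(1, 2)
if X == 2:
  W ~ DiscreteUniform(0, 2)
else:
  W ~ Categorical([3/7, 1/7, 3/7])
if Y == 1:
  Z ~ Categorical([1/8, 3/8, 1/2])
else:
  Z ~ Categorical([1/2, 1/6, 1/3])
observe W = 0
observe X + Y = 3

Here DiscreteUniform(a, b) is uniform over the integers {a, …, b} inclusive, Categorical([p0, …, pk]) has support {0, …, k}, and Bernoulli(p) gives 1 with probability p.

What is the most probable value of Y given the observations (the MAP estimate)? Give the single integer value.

argmax_v P(Y = v | obs) = 2

Enumerate traces; 6 have nonzero weight after conditioning:
  (Y=1, X=2, W=0, Z=0) weight 1/144
  (Y=1, X=2, W=0, Z=1) weight 1/48
  (Y=1, X=2, W=0, Z=2) weight 1/36
  (Y=2, X=1, W=0, Z=0) weight 1/28
  (Y=2, X=1, W=0, Z=1) weight 1/84
  (Y=2, X=1, W=0, Z=2) weight 1/42
Group by Y:
  weight(Y=1) = 1/18
  weight(Y=2) = 1/14
Total weight = 1/18 + 1/14 = 8/63
P(Y=1 | obs) = 1/18 / 8/63 = 7/16
P(Y=2 | obs) = 1/14 / 8/63 = 9/16
argmax = 2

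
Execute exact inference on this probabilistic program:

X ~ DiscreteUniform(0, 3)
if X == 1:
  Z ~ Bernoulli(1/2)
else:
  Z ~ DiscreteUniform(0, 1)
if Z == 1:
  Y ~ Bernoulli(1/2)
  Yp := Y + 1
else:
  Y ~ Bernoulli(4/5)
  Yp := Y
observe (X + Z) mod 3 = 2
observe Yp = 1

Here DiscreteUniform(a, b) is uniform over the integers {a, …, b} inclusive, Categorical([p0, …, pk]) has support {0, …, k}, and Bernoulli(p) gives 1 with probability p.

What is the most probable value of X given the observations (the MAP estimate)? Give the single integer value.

Enumerate traces; 2 have nonzero weight after conditioning:
  (X=1, Z=1, Y=0) weight 1/16
  (X=2, Z=0, Y=1) weight 1/10
Group by X:
  weight(X=1) = 1/16
  weight(X=2) = 1/10
Total weight = 1/16 + 1/10 = 13/80
P(X=1 | obs) = 1/16 / 13/80 = 5/13
P(X=2 | obs) = 1/10 / 13/80 = 8/13
argmax = 2

argmax_v P(X = v | obs) = 2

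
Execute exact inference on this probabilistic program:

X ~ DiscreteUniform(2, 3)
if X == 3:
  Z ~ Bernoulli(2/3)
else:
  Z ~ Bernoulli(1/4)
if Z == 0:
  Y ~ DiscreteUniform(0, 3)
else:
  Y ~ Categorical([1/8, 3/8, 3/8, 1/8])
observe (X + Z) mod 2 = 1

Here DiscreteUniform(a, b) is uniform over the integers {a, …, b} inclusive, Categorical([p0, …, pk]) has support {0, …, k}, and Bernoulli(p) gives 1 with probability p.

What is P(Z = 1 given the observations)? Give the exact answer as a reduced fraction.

P(Z = 1 | obs) = 3/7

Enumerate traces; 8 have nonzero weight after conditioning:
  (X=2, Z=1, Y=0) weight 1/64
  (X=2, Z=1, Y=1) weight 3/64
  (X=2, Z=1, Y=2) weight 3/64
  (X=2, Z=1, Y=3) weight 1/64
  (X=3, Z=0, Y=0) weight 1/24
  (X=3, Z=0, Y=1) weight 1/24
  (X=3, Z=0, Y=2) weight 1/24
  (X=3, Z=0, Y=3) weight 1/24
Group by Z:
  weight(Z=0) = 1/6
  weight(Z=1) = 1/8
Total weight = 1/6 + 1/8 = 7/24
P(Z=0 | obs) = 1/6 / 7/24 = 4/7
P(Z=1 | obs) = 1/8 / 7/24 = 3/7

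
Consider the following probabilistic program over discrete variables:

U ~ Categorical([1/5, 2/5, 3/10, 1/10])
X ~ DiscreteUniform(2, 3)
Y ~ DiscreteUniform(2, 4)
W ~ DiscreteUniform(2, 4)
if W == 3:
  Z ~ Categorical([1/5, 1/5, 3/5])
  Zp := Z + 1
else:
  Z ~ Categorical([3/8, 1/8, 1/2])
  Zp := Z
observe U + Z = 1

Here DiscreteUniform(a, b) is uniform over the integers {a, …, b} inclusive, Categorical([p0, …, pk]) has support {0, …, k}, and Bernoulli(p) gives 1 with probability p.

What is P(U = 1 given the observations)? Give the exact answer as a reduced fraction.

Enumerate traces; 36 have nonzero weight after conditioning:
  (U=0, X=2, Y=2, W=2, Z=1) weight 1/720
  (U=0, X=2, Y=2, W=3, Z=1) weight 1/450
  (U=0, X=2, Y=2, W=4, Z=1) weight 1/720
  (U=0, X=2, Y=3, W=2, Z=1) weight 1/720
  (U=0, X=2, Y=3, W=3, Z=1) weight 1/450
  (U=0, X=2, Y=3, W=4, Z=1) weight 1/720
  (U=0, X=2, Y=4, W=2, Z=1) weight 1/720
  (U=0, X=2, Y=4, W=3, Z=1) weight 1/450
  (U=1, X=2, Y=2, W=2, Z=0) weight 1/120
  … 27 more
Group by U:
  weight(U=0) = 3/100
  weight(U=1) = 19/150
Total weight = 3/100 + 19/150 = 47/300
P(U=0 | obs) = 3/100 / 47/300 = 9/47
P(U=1 | obs) = 19/150 / 47/300 = 38/47

P(U = 1 | obs) = 38/47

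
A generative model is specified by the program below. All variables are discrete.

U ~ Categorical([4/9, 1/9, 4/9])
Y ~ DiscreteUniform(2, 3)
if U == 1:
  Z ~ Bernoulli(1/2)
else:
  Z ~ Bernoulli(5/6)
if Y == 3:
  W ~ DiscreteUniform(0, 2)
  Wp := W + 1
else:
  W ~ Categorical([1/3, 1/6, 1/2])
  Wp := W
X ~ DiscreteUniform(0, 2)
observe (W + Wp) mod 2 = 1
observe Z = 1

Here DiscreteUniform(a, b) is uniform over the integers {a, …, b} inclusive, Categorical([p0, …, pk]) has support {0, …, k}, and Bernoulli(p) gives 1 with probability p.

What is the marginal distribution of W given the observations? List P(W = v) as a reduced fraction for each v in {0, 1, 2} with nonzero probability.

Enumerate traces; 27 have nonzero weight after conditioning:
  (U=0, Y=3, Z=1, W=0, X=0) weight 5/243
  (U=0, Y=3, Z=1, W=0, X=1) weight 5/243
  (U=0, Y=3, Z=1, W=0, X=2) weight 5/243
  (U=0, Y=3, Z=1, W=1, X=0) weight 5/243
  (U=0, Y=3, Z=1, W=1, X=1) weight 5/243
  (U=0, Y=3, Z=1, W=1, X=2) weight 5/243
  (U=0, Y=3, Z=1, W=2, X=0) weight 5/243
  (U=0, Y=3, Z=1, W=2, X=1) weight 5/243
  … 19 more
Group by W:
  weight(W=0) = 43/324
  weight(W=1) = 43/324
  weight(W=2) = 43/324
Total weight = 43/324 + 43/324 + 43/324 = 43/108
P(W=0 | obs) = 43/324 / 43/108 = 1/3
P(W=1 | obs) = 43/324 / 43/108 = 1/3
P(W=2 | obs) = 43/324 / 43/108 = 1/3

P(W=0) = 1/3, P(W=1) = 1/3, P(W=2) = 1/3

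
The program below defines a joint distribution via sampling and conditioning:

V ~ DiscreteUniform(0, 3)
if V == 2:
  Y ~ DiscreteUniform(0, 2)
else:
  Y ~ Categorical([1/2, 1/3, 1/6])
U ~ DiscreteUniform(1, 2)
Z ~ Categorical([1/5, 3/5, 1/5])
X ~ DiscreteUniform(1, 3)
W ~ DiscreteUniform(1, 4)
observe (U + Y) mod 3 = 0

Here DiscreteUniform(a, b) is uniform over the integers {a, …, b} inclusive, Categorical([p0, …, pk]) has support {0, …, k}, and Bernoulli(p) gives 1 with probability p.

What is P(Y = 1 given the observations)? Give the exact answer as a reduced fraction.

P(Y = 1 | obs) = 8/13

Enumerate traces; 288 have nonzero weight after conditioning:
  (V=0, Y=1, U=2, Z=0, X=1, W=1) weight 1/1440
  (V=0, Y=1, U=2, Z=0, X=1, W=2) weight 1/1440
  (V=0, Y=1, U=2, Z=0, X=1, W=3) weight 1/1440
  (V=0, Y=1, U=2, Z=0, X=1, W=4) weight 1/1440
  (V=0, Y=1, U=2, Z=0, X=2, W=1) weight 1/1440
  (V=0, Y=1, U=2, Z=0, X=2, W=2) weight 1/1440
  (V=0, Y=1, U=2, Z=0, X=2, W=3) weight 1/1440
  (V=0, Y=1, U=2, Z=0, X=2, W=4) weight 1/1440
  (V=0, Y=2, U=1, Z=0, X=1, W=1) weight 1/2880
  … 279 more
Group by Y:
  weight(Y=1) = 1/6
  weight(Y=2) = 5/48
Total weight = 1/6 + 5/48 = 13/48
P(Y=1 | obs) = 1/6 / 13/48 = 8/13
P(Y=2 | obs) = 5/48 / 13/48 = 5/13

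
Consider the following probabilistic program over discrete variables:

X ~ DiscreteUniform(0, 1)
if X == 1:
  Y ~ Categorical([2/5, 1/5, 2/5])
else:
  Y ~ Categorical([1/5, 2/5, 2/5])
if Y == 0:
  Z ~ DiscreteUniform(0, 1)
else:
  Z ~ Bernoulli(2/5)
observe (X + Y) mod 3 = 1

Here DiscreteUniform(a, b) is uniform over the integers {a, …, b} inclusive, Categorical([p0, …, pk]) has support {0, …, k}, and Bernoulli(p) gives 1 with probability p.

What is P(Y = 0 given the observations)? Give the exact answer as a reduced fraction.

Enumerate traces; 4 have nonzero weight after conditioning:
  (X=0, Y=1, Z=0) weight 3/25
  (X=0, Y=1, Z=1) weight 2/25
  (X=1, Y=0, Z=0) weight 1/10
  (X=1, Y=0, Z=1) weight 1/10
Group by Y:
  weight(Y=0) = 1/5
  weight(Y=1) = 1/5
Total weight = 1/5 + 1/5 = 2/5
P(Y=0 | obs) = 1/5 / 2/5 = 1/2
P(Y=1 | obs) = 1/5 / 2/5 = 1/2

P(Y = 0 | obs) = 1/2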